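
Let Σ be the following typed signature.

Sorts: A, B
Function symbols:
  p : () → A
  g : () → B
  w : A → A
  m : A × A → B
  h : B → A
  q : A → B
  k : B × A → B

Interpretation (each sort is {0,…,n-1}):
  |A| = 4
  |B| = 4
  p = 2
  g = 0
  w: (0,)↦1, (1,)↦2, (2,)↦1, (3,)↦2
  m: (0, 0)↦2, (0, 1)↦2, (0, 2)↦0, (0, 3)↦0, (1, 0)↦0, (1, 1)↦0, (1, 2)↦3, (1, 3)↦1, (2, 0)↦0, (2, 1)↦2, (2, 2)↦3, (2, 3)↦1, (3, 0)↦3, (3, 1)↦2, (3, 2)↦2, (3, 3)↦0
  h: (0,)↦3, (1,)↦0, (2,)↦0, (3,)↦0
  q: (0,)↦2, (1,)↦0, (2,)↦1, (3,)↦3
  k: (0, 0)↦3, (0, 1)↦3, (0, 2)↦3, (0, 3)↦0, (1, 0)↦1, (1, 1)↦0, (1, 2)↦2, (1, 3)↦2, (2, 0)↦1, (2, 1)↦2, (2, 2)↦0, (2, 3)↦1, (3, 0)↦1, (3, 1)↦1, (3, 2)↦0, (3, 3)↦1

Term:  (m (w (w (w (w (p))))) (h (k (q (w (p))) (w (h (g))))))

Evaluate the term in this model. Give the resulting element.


value = 0

  p = 2
  (w (p)) = w(2,) = 1
  (w (w (p))) = w(1,) = 2
  (w (w (w (p)))) = w(2,) = 1
  (w (w (w (w (p))))) = w(1,) = 2
  p = 2
  (w (p)) = w(2,) = 1
  (q (w (p))) = q(1,) = 0
  g = 0
  (h (g)) = h(0,) = 3
  (w (h (g))) = w(3,) = 2
  (k (q (w (p))) (w (h (g)))) = k(0, 2) = 3
  (h (k (q (w (p))) (w (h (g))))) = h(3,) = 0
  (m (w (w (w (w (p))))) (h (k (q (w (p))) (w (h (g)))))) = m(2, 0) = 0


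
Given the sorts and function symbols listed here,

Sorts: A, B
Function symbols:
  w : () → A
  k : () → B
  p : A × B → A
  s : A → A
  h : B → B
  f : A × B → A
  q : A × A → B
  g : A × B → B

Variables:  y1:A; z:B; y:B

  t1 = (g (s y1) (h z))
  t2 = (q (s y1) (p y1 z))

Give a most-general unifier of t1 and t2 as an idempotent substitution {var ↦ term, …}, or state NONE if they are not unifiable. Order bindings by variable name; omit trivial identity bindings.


head clash or occurs-check failure — not unifiable

NONE (not unifiable)


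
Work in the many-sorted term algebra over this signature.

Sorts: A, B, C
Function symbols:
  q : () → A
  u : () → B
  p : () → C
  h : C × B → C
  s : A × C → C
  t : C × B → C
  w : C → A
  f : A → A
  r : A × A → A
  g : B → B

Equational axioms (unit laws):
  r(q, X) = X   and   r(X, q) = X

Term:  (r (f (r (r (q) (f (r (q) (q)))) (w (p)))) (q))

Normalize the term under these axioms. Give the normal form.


1. (r (f (r (r (q) (f (r (q) (q)))) (w (p)))) (q))  →  (f (r (r (q) (f (r (q) (q)))) (w (p))))
2. (f (r (r (q) (f (r (q) (q)))) (w (p))))  →  (f (r (f (r (q) (q))) (w (p))))
3. (f (r (f (r (q) (q))) (w (p))))  →  (f (r (f (q)) (w (p))))

normal form = (f (r (f (q)) (w (p))))


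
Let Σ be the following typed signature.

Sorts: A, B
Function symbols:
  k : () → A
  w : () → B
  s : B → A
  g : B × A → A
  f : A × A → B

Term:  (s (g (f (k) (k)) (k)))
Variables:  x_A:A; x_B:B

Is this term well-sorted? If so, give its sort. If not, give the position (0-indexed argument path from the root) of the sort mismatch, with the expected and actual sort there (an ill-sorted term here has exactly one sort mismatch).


ill-sorted at position [0]: expected B, got A

      (k) : A
      (k) : A
    (f (k) (k)) : B
    (k) : A
  (g (f (k) (k)) (k)) : A
(s (g (f (k) (k)) (k))) : ✗ arg 0 at [0] has sort A, expected B


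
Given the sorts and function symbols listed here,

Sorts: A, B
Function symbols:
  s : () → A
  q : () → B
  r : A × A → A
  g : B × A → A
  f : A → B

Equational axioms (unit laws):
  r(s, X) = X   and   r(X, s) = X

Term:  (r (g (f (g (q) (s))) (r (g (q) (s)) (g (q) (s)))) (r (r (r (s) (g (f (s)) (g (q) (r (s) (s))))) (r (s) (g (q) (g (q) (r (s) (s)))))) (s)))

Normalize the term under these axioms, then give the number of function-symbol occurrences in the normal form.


1. (r (g (f (g (q) (s))) (r (g (q) (s)) (g (q) (s)))) (r (r (r (s) (g (f (s)) (g (q) (r (s) (s))))) (r (s) (g (q) (g (q) (r (s) (s)))))) (s)))  →  (r (g (f (g (q) (s))) (r (g (q) (s)) (g (q) (s)))) (r (r (s) (g (f (s)) (g (q) (r (s) (s))))) (r (s) (g (q) (g (q) (r (s) (s)))))))
2. (r (g (f (g (q) (s))) (r (g (q) (s)) (g (q) (s)))) (r (r (s) (g (f (s)) (g (q) (r (s) (s))))) (r (s) (g (q) (g (q) (r (s) (s)))))))  →  (r (g (f (g (q) (s))) (r (g (q) (s)) (g (q) (s)))) (r (g (f (s)) (g (q) (r (s) (s)))) (r (s) (g (q) (g (q) (r (s) (s)))))))
3. (r (g (f (g (q) (s))) (r (g (q) (s)) (g (q) (s)))) (r (g (f (s)) (g (q) (r (s) (s)))) (r (s) (g (q) (g (q) (r (s) (s)))))))  →  (r (g (f (g (q) (s))) (r (g (q) (s)) (g (q) (s)))) (r (g (f (s)) (g (q) (s))) (r (s) (g (q) (g (q) (r (s) (s)))))))
4. (r (g (f (g (q) (s))) (r (g (q) (s)) (g (q) (s)))) (r (g (f (s)) (g (q) (s))) (r (s) (g (q) (g (q) (r (s) (s)))))))  →  (r (g (f (g (q) (s))) (r (g (q) (s)) (g (q) (s)))) (r (g (f (s)) (g (q) (s))) (g (q) (g (q) (r (s) (s))))))
5. (r (g (f (g (q) (s))) (r (g (q) (s)) (g (q) (s)))) (r (g (f (s)) (g (q) (s))) (g (q) (g (q) (r (s) (s))))))  →  (r (g (f (g (q) (s))) (r (g (q) (s)) (g (q) (s)))) (r (g (f (s)) (g (q) (s))) (g (q) (g (q) (s)))))
normal form: (r (g (f (g (q) (s))) (r (g (q) (s)) (g (q) (s)))) (r (g (f (s)) (g (q) (s))) (g (q) (g (q) (s)))))

size = 25


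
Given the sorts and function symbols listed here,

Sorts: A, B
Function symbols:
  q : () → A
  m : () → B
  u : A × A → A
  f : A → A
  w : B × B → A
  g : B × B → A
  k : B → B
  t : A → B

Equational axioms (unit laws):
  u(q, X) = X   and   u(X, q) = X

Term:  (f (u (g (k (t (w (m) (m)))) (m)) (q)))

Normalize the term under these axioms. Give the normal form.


normal form = (f (g (k (t (w (m) (m)))) (m)))

1. (f (u (g (k (t (w (m) (m)))) (m)) (q)))  →  (f (g (k (t (w (m) (m)))) (m)))


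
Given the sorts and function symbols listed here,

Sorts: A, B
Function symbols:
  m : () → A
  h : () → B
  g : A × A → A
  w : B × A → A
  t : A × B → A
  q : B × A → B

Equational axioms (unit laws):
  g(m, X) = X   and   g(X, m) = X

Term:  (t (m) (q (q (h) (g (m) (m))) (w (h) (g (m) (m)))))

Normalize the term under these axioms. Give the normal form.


normal form = (t (m) (q (q (h) (m)) (w (h) (m))))

1. (t (m) (q (q (h) (g (m) (m))) (w (h) (g (m) (m)))))  →  (t (m) (q (q (h) (m)) (w (h) (g (m) (m)))))
2. (t (m) (q (q (h) (m)) (w (h) (g (m) (m)))))  →  (t (m) (q (q (h) (m)) (w (h) (m))))


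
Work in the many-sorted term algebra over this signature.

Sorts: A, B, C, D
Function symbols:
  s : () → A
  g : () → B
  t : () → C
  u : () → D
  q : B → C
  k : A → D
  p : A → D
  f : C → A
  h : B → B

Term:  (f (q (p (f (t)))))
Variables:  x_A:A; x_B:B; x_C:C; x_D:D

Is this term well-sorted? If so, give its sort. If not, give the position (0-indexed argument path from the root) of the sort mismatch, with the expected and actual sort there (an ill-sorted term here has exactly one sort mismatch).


        (t) : C
      (f (t)) : A
    (p (f (t))) : D
  (q (p (f (t)))) : ✗ arg 0 at [0, 0] has sort D, expected B

ill-sorted at position [0, 0]: expected B, got D


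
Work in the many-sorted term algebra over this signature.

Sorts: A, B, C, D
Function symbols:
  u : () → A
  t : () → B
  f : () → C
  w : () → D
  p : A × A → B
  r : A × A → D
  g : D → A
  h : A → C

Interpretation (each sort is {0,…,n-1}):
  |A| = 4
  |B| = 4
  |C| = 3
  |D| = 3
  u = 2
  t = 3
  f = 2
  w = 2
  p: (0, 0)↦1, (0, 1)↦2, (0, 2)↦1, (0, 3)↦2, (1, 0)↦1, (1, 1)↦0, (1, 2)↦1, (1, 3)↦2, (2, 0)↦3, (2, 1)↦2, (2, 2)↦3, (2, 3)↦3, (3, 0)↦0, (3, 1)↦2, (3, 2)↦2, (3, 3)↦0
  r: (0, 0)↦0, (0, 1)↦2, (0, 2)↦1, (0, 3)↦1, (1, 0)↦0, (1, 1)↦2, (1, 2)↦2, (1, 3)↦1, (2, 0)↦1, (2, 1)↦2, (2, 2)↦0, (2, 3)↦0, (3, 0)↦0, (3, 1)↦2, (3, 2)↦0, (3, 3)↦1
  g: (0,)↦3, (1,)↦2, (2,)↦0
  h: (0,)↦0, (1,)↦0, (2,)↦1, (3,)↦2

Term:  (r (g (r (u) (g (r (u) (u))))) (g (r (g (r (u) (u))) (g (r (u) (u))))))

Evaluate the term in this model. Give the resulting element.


value = 0

  u = 2
  u = 2
  u = 2
  (r (u) (u)) = r(2, 2) = 0
  (g (r (u) (u))) = g(0,) = 3
  (r (u) (g (r (u) (u)))) = r(2, 3) = 0
  (g (r (u) (g (r (u) (u))))) = g(0,) = 3
  u = 2
  u = 2
  (r (u) (u)) = r(2, 2) = 0
  (g (r (u) (u))) = g(0,) = 3
  u = 2
  u = 2
  (r (u) (u)) = r(2, 2) = 0
  (g (r (u) (u))) = g(0,) = 3
  (r (g (r (u) (u))) (g (r (u) (u)))) = r(3, 3) = 1
  (g (r (g (r (u) (u))) (g (r (u) (u))))) = g(1,) = 2
  (r (g (r (u) (g (r (u) (u))))) (g (r (g (r (u) (u))) (g (r (u) (u)))))) = r(3, 2) = 0


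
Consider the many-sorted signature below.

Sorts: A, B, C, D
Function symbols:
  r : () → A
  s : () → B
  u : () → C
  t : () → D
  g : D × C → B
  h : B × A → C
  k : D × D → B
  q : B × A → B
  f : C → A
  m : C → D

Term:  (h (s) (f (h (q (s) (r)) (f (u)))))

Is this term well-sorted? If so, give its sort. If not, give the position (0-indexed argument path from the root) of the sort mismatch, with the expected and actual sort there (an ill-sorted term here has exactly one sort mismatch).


  (s) : B
        (s) : B
        (r) : A
      (q (s) (r)) : B
        (u) : C
      (f (u)) : A
    (h (q (s) (r)) (f (u))) : C
  (f (h (q (s) (r)) (f (u)))) : A
(h (s) (f (h (q (s) (r)) (f (u))))) : C

well-sorted; sort = C


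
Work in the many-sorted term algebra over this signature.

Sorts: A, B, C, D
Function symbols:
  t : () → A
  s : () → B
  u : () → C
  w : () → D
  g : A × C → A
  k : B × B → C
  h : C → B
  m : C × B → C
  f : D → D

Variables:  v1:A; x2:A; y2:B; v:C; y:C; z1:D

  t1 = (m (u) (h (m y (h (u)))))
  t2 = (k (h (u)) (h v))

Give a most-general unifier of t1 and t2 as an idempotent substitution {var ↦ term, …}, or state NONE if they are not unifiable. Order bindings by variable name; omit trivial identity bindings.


NONE (not unifiable)

head clash or occurs-check failure — not unifiable


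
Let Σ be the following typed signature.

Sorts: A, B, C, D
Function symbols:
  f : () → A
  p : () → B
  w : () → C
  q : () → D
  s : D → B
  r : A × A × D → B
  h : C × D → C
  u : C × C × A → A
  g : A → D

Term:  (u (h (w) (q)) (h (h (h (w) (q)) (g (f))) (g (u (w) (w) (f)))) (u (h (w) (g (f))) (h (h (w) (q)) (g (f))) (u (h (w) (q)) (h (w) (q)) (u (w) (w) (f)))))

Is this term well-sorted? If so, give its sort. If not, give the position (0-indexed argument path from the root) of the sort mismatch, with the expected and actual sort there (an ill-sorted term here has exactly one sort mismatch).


    (w) : C
    (q) : D
  (h (w) (q)) : C
        (w) : C
        (q) : D
      (h (w) (q)) : C
        (f) : A
      (g (f)) : D
    (h (h (w) (q)) (g (f))) : C
        (w) : C
        (w) : C
        (f) : A
      (u (w) (w) (f)) : A
    (g (u (w) (w) (f))) : D
  (h (h (h (w) (q)) (g (f))) (g (u (w) (w) (f)))) : C
      (w) : C
        (f) : A
      (g (f)) : D
    (h (w) (g (f))) : C
        (w) : C
        (q) : D
      (h (w) (q)) : C
        (f) : A
      (g (f)) : D
    (h (h (w) (q)) (g (f))) : C
        (w) : C
        (q) : D
      (h (w) (q)) : C
        (w) : C
        (q) : D
      (h (w) (q)) : C
        (w) : C
        (w) : C
        (f) : A
      (u (w) (w) (f)) : A
    (u (h (w) (q)) (h (w) (q)) (u (w) (w) (f))) : A
  (u (h (w) (g (f))) (h (h (w) (q)) (g (f))) (u (h (w) (q)) (h (w) (q)) (u (w) (w) (f)))) : A
(u (h (w) (q)) (h (h (h (w) (q)) (g (f))) (g (u (w) (w) (f)))) (u (h (w) (g (f))) (h (h (w) (q)) (g (f))) (u (h (w) (q)) (h (w) (q)) (u (w) (w) (f))))) : A

well-sorted; sort = A


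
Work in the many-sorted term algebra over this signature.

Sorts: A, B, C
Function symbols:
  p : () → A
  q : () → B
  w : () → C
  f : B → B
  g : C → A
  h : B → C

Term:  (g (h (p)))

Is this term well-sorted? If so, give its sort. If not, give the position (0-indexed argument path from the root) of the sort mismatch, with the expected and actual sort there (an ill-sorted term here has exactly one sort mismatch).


    (p) : A
  (h (p)) : ✗ arg 0 at [0, 0] has sort A, expected B

ill-sorted at position [0, 0]: expected B, got A


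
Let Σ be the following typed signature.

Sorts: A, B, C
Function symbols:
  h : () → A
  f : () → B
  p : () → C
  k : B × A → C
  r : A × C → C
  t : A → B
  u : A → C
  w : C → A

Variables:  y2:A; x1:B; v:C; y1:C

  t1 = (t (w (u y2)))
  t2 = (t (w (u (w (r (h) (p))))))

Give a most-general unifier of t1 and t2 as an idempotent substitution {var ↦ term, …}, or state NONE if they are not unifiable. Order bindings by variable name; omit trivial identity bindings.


{y2 ↦ (w (r (h) (p)))}


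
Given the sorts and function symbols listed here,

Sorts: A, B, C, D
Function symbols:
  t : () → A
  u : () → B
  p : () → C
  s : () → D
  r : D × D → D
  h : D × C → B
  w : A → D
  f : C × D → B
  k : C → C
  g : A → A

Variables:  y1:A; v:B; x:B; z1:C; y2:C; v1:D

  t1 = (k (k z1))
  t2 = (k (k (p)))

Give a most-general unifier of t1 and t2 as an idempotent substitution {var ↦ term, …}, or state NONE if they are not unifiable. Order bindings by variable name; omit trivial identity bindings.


{z1 ↦ (p)}


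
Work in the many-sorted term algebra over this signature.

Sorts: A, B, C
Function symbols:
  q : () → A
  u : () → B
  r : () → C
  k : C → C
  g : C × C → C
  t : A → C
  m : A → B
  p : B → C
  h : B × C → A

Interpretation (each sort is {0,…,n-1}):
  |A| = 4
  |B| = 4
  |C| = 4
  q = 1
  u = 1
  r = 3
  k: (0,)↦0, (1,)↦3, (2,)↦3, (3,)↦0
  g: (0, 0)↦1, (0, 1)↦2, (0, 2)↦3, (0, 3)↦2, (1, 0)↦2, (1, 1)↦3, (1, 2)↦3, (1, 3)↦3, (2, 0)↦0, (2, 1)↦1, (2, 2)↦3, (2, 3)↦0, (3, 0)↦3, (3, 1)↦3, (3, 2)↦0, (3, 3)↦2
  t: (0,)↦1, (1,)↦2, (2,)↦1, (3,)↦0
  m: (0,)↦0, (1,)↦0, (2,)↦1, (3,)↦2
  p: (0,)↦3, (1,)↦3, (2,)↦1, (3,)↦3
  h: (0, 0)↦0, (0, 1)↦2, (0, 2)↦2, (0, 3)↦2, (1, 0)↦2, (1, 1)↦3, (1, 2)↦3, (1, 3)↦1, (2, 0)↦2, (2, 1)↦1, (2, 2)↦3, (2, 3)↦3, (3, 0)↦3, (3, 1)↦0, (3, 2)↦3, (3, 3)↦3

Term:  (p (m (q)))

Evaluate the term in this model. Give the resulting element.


value = 3

  q = 1
  (m (q)) = m(1,) = 0
  (p (m (q))) = p(0,) = 3


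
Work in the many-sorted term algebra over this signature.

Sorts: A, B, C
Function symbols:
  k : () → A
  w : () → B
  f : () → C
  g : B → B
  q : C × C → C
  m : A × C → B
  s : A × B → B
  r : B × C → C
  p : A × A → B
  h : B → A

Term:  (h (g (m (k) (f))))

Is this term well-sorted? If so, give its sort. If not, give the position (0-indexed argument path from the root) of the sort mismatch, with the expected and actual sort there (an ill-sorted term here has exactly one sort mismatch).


      (k) : A
      (f) : C
    (m (k) (f)) : B
  (g (m (k) (f))) : B
(h (g (m (k) (f)))) : A

well-sorted; sort = A


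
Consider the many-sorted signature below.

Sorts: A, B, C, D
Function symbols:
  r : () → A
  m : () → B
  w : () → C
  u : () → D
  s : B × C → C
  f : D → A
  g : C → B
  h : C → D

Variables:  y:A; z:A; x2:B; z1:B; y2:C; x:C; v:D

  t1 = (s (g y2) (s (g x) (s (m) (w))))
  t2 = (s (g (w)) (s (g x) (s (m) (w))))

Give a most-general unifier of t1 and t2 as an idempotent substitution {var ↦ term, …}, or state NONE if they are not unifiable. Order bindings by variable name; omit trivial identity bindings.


{y2 ↦ (w)}


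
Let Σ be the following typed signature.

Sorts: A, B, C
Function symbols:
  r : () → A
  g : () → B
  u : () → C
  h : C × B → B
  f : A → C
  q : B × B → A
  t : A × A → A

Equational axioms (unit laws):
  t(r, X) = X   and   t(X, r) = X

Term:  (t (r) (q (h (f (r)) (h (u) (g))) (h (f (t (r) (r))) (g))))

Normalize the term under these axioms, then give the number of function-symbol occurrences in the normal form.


size = 11

1. (t (r) (q (h (f (r)) (h (u) (g))) (h (f (t (r) (r))) (g))))  →  (q (h (f (r)) (h (u) (g))) (h (f (t (r) (r))) (g)))
2. (q (h (f (r)) (h (u) (g))) (h (f (t (r) (r))) (g)))  →  (q (h (f (r)) (h (u) (g))) (h (f (r)) (g)))
normal form: (q (h (f (r)) (h (u) (g))) (h (f (r)) (g)))


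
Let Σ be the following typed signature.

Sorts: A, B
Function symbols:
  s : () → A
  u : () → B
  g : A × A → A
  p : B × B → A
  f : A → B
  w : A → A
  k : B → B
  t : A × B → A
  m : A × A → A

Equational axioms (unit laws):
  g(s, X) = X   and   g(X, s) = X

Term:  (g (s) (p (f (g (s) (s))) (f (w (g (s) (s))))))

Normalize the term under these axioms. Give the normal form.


normal form = (p (f (s)) (f (w (s))))

1. (g (s) (p (f (g (s) (s))) (f (w (g (s) (s))))))  →  (p (f (g (s) (s))) (f (w (g (s) (s)))))
2. (p (f (g (s) (s))) (f (w (g (s) (s)))))  →  (p (f (s)) (f (w (g (s) (s)))))
3. (p (f (s)) (f (w (g (s) (s)))))  →  (p (f (s)) (f (w (s))))


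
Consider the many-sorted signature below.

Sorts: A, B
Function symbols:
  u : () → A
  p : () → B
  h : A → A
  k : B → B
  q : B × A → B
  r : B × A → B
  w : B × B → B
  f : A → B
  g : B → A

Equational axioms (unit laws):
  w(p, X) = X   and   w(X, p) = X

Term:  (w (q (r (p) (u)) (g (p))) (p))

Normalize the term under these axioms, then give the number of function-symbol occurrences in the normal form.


1. (w (q (r (p) (u)) (g (p))) (p))  →  (q (r (p) (u)) (g (p)))
normal form: (q (r (p) (u)) (g (p)))

size = 6


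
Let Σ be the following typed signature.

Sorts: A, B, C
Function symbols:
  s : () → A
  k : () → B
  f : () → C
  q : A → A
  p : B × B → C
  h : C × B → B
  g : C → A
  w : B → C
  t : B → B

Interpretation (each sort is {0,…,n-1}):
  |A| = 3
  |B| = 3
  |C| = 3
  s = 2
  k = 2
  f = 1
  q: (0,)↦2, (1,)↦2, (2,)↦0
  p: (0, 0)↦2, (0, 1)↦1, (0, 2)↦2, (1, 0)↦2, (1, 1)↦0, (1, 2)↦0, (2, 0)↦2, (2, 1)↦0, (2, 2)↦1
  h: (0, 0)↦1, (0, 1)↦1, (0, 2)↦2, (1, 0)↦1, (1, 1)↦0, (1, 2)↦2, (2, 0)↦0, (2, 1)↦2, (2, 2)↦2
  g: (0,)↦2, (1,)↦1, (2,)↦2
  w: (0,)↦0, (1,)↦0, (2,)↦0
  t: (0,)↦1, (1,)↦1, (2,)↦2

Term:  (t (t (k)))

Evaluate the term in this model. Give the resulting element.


value = 2

  k = 2
  (t (k)) = t(2,) = 2
  (t (t (k))) = t(2,) = 2


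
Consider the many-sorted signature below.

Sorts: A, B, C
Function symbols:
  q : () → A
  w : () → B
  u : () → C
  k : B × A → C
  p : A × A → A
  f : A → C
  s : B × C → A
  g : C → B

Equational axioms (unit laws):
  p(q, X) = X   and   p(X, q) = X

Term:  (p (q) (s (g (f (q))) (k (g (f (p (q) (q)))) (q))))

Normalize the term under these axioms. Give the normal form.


1. (p (q) (s (g (f (q))) (k (g (f (p (q) (q)))) (q))))  →  (s (g (f (q))) (k (g (f (p (q) (q)))) (q)))
2. (s (g (f (q))) (k (g (f (p (q) (q)))) (q)))  →  (s (g (f (q))) (k (g (f (q))) (q)))

normal form = (s (g (f (q))) (k (g (f (q))) (q)))


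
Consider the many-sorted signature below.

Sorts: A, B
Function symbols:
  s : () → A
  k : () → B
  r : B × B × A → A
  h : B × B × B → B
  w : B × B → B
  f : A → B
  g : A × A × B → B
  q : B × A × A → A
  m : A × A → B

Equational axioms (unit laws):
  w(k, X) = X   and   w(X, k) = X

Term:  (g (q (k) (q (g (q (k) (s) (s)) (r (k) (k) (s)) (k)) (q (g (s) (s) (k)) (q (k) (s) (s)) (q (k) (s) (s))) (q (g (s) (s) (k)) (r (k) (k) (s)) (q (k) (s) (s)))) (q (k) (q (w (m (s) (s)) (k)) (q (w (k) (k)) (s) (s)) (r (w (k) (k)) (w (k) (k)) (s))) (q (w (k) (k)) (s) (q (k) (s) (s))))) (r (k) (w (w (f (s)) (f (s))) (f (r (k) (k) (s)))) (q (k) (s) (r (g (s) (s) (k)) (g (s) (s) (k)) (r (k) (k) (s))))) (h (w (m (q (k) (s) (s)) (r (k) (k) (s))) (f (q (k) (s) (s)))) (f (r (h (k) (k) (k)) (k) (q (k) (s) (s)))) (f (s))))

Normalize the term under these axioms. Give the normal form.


1. (g (q (k) (q (g (q (k) (s) (s)) (r (k) (k) (s)) (k)) (q (g (s) (s) (k)) (q (k) (s) (s)) (q (k) (s) (s))) (q (g (s) (s) (k)) (r (k) (k) (s)) (q (k) (s) (s)))) (q (k) (q (w (m (s) (s)) (k)) (q (w (k) (k)) (s) (s)) (r (w (k) (k)) (w (k) (k)) (s))) (q (w (k) (k)) (s) (q (k) (s) (s))))) (r (k) (w (w (f (s)) (f (s))) (f (r (k) (k) (s)))) (q (k) (s) (r (g (s) (s) (k)) (g (s) (s) (k)) (r (k) (k) (s))))) (h (w (m (q (k) (s) (s)) (r (k) (k) (s))) (f (q (k) (s) (s)))) (f (r (h (k) (k) (k)) (k) (q (k) (s) (s)))) (f (s))))  →  (g (q (k) (q (g (q (k) (s) (s)) (r (k) (k) (s)) (k)) (q (g (s) (s) (k)) (q (k) (s) (s)) (q (k) (s) (s))) (q (g (s) (s) (k)) (r (k) (k) (s)) (q (k) (s) (s)))) (q (k) (q (m (s) (s)) (q (w (k) (k)) (s) (s)) (r (w (k) (k)) (w (k) (k)) (s))) (q (w (k) (k)) (s) (q (k) (s) (s))))) (r (k) (w (w (f (s)) (f (s))) (f (r (k) (k) (s)))) (q (k) (s) (r (g (s) (s) (k)) (g (s) (s) (k)) (r (k) (k) (s))))) (h (w (m (q (k) (s) (s)) (r (k) (k) (s))) (f (q (k) (s) (s)))) (f (r (h (k) (k) (k)) (k) (q (k) (s) (s)))) (f (s))))
2. (g (q (k) (q (g (q (k) (s) (s)) (r (k) (k) (s)) (k)) (q (g (s) (s) (k)) (q (k) (s) (s)) (q (k) (s) (s))) (q (g (s) (s) (k)) (r (k) (k) (s)) (q (k) (s) (s)))) (q (k) (q (m (s) (s)) (q (w (k) (k)) (s) (s)) (r (w (k) (k)) (w (k) (k)) (s))) (q (w (k) (k)) (s) (q (k) (s) (s))))) (r (k) (w (w (f (s)) (f (s))) (f (r (k) (k) (s)))) (q (k) (s) (r (g (s) (s) (k)) (g (s) (s) (k)) (r (k) (k) (s))))) (h (w (m (q (k) (s) (s)) (r (k) (k) (s))) (f (q (k) (s) (s)))) (f (r (h (k) (k) (k)) (k) (q (k) (s) (s)))) (f (s))))  →  (g (q (k) (q (g (q (k) (s) (s)) (r (k) (k) (s)) (k)) (q (g (s) (s) (k)) (q (k) (s) (s)) (q (k) (s) (s))) (q (g (s) (s) (k)) (r (k) (k) (s)) (q (k) (s) (s)))) (q (k) (q (m (s) (s)) (q (k) (s) (s)) (r (w (k) (k)) (w (k) (k)) (s))) (q (w (k) (k)) (s) (q (k) (s) (s))))) (r (k) (w (w (f (s)) (f (s))) (f (r (k) (k) (s)))) (q (k) (s) (r (g (s) (s) (k)) (g (s) (s) (k)) (r (k) (k) (s))))) (h (w (m (q (k) (s) (s)) (r (k) (k) (s))) (f (q (k) (s) (s)))) (f (r (h (k) (k) (k)) (k) (q (k) (s) (s)))) (f (s))))
3. (g (q (k) (q (g (q (k) (s) (s)) (r (k) (k) (s)) (k)) (q (g (s) (s) (k)) (q (k) (s) (s)) (q (k) (s) (s))) (q (g (s) (s) (k)) (r (k) (k) (s)) (q (k) (s) (s)))) (q (k) (q (m (s) (s)) (q (k) (s) (s)) (r (w (k) (k)) (w (k) (k)) (s))) (q (w (k) (k)) (s) (q (k) (s) (s))))) (r (k) (w (w (f (s)) (f (s))) (f (r (k) (k) (s)))) (q (k) (s) (r (g (s) (s) (k)) (g (s) (s) (k)) (r (k) (k) (s))))) (h (w (m (q (k) (s) (s)) (r (k) (k) (s))) (f (q (k) (s) (s)))) (f (r (h (k) (k) (k)) (k) (q (k) (s) (s)))) (f (s))))  →  (g (q (k) (q (g (q (k) (s) (s)) (r (k) (k) (s)) (k)) (q (g (s) (s) (k)) (q (k) (s) (s)) (q (k) (s) (s))) (q (g (s) (s) (k)) (r (k) (k) (s)) (q (k) (s) (s)))) (q (k) (q (m (s) (s)) (q (k) (s) (s)) (r (k) (w (k) (k)) (s))) (q (w (k) (k)) (s) (q (k) (s) (s))))) (r (k) (w (w (f (s)) (f (s))) (f (r (k) (k) (s)))) (q (k) (s) (r (g (s) (s) (k)) (g (s) (s) (k)) (r (k) (k) (s))))) (h (w (m (q (k) (s) (s)) (r (k) (k) (s))) (f (q (k) (s) (s)))) (f (r (h (k) (k) (k)) (k) (q (k) (s) (s)))) (f (s))))
4. (g (q (k) (q (g (q (k) (s) (s)) (r (k) (k) (s)) (k)) (q (g (s) (s) (k)) (q (k) (s) (s)) (q (k) (s) (s))) (q (g (s) (s) (k)) (r (k) (k) (s)) (q (k) (s) (s)))) (q (k) (q (m (s) (s)) (q (k) (s) (s)) (r (k) (w (k) (k)) (s))) (q (w (k) (k)) (s) (q (k) (s) (s))))) (r (k) (w (w (f (s)) (f (s))) (f (r (k) (k) (s)))) (q (k) (s) (r (g (s) (s) (k)) (g (s) (s) (k)) (r (k) (k) (s))))) (h (w (m (q (k) (s) (s)) (r (k) (k) (s))) (f (q (k) (s) (s)))) (f (r (h (k) (k) (k)) (k) (q (k) (s) (s)))) (f (s))))  →  (g (q (k) (q (g (q (k) (s) (s)) (r (k) (k) (s)) (k)) (q (g (s) (s) (k)) (q (k) (s) (s)) (q (k) (s) (s))) (q (g (s) (s) (k)) (r (k) (k) (s)) (q (k) (s) (s)))) (q (k) (q (m (s) (s)) (q (k) (s) (s)) (r (k) (k) (s))) (q (w (k) (k)) (s) (q (k) (s) (s))))) (r (k) (w (w (f (s)) (f (s))) (f (r (k) (k) (s)))) (q (k) (s) (r (g (s) (s) (k)) (g (s) (s) (k)) (r (k) (k) (s))))) (h (w (m (q (k) (s) (s)) (r (k) (k) (s))) (f (q (k) (s) (s)))) (f (r (h (k) (k) (k)) (k) (q (k) (s) (s)))) (f (s))))
5. (g (q (k) (q (g (q (k) (s) (s)) (r (k) (k) (s)) (k)) (q (g (s) (s) (k)) (q (k) (s) (s)) (q (k) (s) (s))) (q (g (s) (s) (k)) (r (k) (k) (s)) (q (k) (s) (s)))) (q (k) (q (m (s) (s)) (q (k) (s) (s)) (r (k) (k) (s))) (q (w (k) (k)) (s) (q (k) (s) (s))))) (r (k) (w (w (f (s)) (f (s))) (f (r (k) (k) (s)))) (q (k) (s) (r (g (s) (s) (k)) (g (s) (s) (k)) (r (k) (k) (s))))) (h (w (m (q (k) (s) (s)) (r (k) (k) (s))) (f (q (k) (s) (s)))) (f (r (h (k) (k) (k)) (k) (q (k) (s) (s)))) (f (s))))  →  (g (q (k) (q (g (q (k) (s) (s)) (r (k) (k) (s)) (k)) (q (g (s) (s) (k)) (q (k) (s) (s)) (q (k) (s) (s))) (q (g (s) (s) (k)) (r (k) (k) (s)) (q (k) (s) (s)))) (q (k) (q (m (s) (s)) (q (k) (s) (s)) (r (k) (k) (s))) (q (k) (s) (q (k) (s) (s))))) (r (k) (w (w (f (s)) (f (s))) (f (r (k) (k) (s)))) (q (k) (s) (r (g (s) (s) (k)) (g (s) (s) (k)) (r (k) (k) (s))))) (h (w (m (q (k) (s) (s)) (r (k) (k) (s))) (f (q (k) (s) (s)))) (f (r (h (k) (k) (k)) (k) (q (k) (s) (s)))) (f (s))))

normal form = (g (q (k) (q (g (q (k) (s) (s)) (r (k) (k) (s)) (k)) (q (g (s) (s) (k)) (q (k) (s) (s)) (q (k) (s) (s))) (q (g (s) (s) (k)) (r (k) (k) (s)) (q (k) (s) (s)))) (q (k) (q (m (s) (s)) (q (k) (s) (s)) (r (k) (k) (s))) (q (k) (s) (q (k) (s) (s))))) (r (k) (w (w (f (s)) (f (s))) (f (r (k) (k) (s)))) (q (k) (s) (r (g (s) (s) (k)) (g (s) (s) (k)) (r (k) (k) (s))))) (h (w (m (q (k) (s) (s)) (r (k) (k) (s))) (f (q (k) (s) (s)))) (f (r (h (k) (k) (k)) (k) (q (k) (s) (s)))) (f (s))))


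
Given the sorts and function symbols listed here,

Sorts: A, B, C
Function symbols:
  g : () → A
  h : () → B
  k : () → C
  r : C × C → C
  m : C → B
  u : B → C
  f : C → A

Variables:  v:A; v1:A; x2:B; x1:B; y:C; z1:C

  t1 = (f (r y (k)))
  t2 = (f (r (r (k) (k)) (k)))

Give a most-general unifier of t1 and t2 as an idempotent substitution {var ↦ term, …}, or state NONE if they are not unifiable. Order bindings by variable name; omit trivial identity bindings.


{y ↦ (r (k) (k))}


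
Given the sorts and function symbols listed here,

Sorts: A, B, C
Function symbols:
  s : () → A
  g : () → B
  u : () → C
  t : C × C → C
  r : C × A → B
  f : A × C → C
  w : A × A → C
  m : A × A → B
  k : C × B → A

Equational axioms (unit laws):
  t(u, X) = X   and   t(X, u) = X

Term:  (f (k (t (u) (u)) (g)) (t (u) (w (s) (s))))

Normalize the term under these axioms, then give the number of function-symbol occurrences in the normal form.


size = 7

1. (f (k (t (u) (u)) (g)) (t (u) (w (s) (s))))  →  (f (k (u) (g)) (t (u) (w (s) (s))))
2. (f (k (u) (g)) (t (u) (w (s) (s))))  →  (f (k (u) (g)) (w (s) (s)))
normal form: (f (k (u) (g)) (w (s) (s)))


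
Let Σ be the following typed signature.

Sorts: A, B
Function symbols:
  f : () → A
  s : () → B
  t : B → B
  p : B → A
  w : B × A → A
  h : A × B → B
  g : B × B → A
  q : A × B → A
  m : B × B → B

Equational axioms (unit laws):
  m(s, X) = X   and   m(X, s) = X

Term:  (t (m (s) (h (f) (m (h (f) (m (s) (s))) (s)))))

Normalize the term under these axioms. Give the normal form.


1. (t (m (s) (h (f) (m (h (f) (m (s) (s))) (s)))))  →  (t (h (f) (m (h (f) (m (s) (s))) (s))))
2. (t (h (f) (m (h (f) (m (s) (s))) (s))))  →  (t (h (f) (h (f) (m (s) (s)))))
3. (t (h (f) (h (f) (m (s) (s)))))  →  (t (h (f) (h (f) (s))))

normal form = (t (h (f) (h (f) (s))))


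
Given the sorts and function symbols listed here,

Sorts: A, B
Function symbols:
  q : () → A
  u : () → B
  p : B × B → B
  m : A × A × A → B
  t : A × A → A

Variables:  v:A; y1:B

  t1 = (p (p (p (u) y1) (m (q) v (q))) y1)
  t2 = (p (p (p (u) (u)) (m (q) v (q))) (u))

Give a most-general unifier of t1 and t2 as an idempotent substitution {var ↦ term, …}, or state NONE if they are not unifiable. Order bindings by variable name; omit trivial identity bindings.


{y1 ↦ (u)}


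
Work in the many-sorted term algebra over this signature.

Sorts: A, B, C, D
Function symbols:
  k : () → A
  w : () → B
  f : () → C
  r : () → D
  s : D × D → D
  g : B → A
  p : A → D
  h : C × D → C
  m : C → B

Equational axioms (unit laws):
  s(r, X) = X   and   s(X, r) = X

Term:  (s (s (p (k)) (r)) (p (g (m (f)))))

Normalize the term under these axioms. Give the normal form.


1. (s (s (p (k)) (r)) (p (g (m (f)))))  →  (s (p (k)) (p (g (m (f)))))

normal form = (s (p (k)) (p (g (m (f)))))


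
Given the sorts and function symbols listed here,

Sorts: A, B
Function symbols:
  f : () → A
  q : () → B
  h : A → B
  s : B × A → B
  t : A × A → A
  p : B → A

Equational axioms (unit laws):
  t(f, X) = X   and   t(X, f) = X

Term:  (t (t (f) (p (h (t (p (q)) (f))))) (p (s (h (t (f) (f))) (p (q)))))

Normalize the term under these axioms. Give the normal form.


1. (t (t (f) (p (h (t (p (q)) (f))))) (p (s (h (t (f) (f))) (p (q)))))  →  (t (p (h (t (p (q)) (f)))) (p (s (h (t (f) (f))) (p (q)))))
2. (t (p (h (t (p (q)) (f)))) (p (s (h (t (f) (f))) (p (q)))))  →  (t (p (h (p (q)))) (p (s (h (t (f) (f))) (p (q)))))
3. (t (p (h (p (q)))) (p (s (h (t (f) (f))) (p (q)))))  →  (t (p (h (p (q)))) (p (s (h (f)) (p (q)))))

normal form = (t (p (h (p (q)))) (p (s (h (f)) (p (q)))))


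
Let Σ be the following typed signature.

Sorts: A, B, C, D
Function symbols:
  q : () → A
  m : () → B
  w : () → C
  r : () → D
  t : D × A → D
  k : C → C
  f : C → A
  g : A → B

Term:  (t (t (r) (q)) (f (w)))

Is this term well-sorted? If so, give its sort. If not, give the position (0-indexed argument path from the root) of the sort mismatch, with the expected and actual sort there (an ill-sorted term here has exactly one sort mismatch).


well-sorted; sort = D

    (r) : D
    (q) : A
  (t (r) (q)) : D
    (w) : C
  (f (w)) : A
(t (t (r) (q)) (f (w))) : D


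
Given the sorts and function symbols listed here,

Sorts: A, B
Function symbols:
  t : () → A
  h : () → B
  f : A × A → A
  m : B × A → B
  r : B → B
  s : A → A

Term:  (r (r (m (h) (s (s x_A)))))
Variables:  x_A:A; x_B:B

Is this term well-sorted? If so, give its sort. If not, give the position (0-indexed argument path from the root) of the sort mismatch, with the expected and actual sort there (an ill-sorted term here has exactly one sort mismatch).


      (h) : B
          x_A : A
        (s x_A) : A
      (s (s x_A)) : A
    (m (h) (s (s x_A))) : B
  (r (m (h) (s (s x_A)))) : B
(r (r (m (h) (s (s x_A))))) : B

well-sorted; sort = B


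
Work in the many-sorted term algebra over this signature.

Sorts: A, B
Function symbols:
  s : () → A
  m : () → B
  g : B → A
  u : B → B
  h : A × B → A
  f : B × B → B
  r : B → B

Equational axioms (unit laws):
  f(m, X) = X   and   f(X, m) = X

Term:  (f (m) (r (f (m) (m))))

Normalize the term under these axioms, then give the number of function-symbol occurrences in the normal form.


1. (f (m) (r (f (m) (m))))  →  (r (f (m) (m)))
2. (r (f (m) (m)))  →  (r (m))
normal form: (r (m))

size = 2


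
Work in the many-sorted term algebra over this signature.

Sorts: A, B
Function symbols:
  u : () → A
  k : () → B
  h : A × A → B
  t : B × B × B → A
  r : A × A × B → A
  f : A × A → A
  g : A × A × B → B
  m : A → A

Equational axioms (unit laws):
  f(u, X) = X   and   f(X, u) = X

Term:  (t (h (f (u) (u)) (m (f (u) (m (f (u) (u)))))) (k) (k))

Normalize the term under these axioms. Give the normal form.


1. (t (h (f (u) (u)) (m (f (u) (m (f (u) (u)))))) (k) (k))  →  (t (h (u) (m (f (u) (m (f (u) (u)))))) (k) (k))
2. (t (h (u) (m (f (u) (m (f (u) (u)))))) (k) (k))  →  (t (h (u) (m (m (f (u) (u))))) (k) (k))
3. (t (h (u) (m (m (f (u) (u))))) (k) (k))  →  (t (h (u) (m (m (u)))) (k) (k))

normal form = (t (h (u) (m (m (u)))) (k) (k))


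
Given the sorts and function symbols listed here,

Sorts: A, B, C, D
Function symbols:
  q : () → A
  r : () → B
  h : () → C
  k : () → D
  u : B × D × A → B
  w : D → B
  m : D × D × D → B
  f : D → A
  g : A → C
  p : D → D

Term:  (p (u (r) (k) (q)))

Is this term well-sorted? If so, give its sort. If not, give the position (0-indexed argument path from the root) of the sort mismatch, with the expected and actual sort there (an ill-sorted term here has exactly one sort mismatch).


    (r) : B
    (k) : D
    (q) : A
  (u (r) (k) (q)) : B
(p (u (r) (k) (q))) : ✗ arg 0 at [0] has sort B, expected D

ill-sorted at position [0]: expected D, got B


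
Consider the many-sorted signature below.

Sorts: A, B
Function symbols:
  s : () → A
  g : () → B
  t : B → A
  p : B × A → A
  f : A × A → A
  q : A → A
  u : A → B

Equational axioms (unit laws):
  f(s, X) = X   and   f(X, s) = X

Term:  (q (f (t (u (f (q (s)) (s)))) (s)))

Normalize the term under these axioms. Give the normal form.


normal form = (q (t (u (q (s)))))

1. (q (f (t (u (f (q (s)) (s)))) (s)))  →  (q (t (u (f (q (s)) (s)))))
2. (q (t (u (f (q (s)) (s)))))  →  (q (t (u (q (s)))))


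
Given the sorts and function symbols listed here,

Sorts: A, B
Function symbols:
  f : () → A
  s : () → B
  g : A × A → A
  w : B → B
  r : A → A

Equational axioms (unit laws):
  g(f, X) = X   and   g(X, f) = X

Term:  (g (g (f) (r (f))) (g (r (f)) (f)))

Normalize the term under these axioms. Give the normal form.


1. (g (g (f) (r (f))) (g (r (f)) (f)))  →  (g (r (f)) (g (r (f)) (f)))
2. (g (r (f)) (g (r (f)) (f)))  →  (g (r (f)) (r (f)))

normal form = (g (r (f)) (r (f)))


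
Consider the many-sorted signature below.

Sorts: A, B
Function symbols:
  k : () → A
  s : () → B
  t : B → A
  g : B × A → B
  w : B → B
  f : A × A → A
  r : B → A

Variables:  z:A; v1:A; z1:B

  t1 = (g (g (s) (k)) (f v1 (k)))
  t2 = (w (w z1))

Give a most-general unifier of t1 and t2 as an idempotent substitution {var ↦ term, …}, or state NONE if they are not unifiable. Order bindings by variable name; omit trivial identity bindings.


NONE (not unifiable)

head clash or occurs-check failure — not unifiable


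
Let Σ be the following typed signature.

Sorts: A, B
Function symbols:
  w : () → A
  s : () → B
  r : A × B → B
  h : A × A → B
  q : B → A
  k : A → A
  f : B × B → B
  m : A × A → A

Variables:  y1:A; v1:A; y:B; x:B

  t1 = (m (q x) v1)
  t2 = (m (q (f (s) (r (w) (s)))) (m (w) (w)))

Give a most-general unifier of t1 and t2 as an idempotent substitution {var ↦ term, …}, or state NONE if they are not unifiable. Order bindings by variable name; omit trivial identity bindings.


{v1 ↦ (m (w) (w)), x ↦ (f (s) (r (w) (s)))}


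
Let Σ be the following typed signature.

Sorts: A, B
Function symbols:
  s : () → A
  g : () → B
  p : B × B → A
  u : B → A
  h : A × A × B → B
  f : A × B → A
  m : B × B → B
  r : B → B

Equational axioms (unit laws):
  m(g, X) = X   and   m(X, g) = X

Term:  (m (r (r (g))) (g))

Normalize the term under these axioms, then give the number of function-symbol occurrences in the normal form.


size = 3

1. (m (r (r (g))) (g))  →  (r (r (g)))
normal form: (r (r (g)))


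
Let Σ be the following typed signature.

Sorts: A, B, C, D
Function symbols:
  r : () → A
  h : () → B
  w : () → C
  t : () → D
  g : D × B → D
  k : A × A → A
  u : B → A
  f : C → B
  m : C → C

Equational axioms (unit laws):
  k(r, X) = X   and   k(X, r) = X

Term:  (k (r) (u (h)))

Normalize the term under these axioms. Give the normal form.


normal form = (u (h))

1. (k (r) (u (h)))  →  (u (h))


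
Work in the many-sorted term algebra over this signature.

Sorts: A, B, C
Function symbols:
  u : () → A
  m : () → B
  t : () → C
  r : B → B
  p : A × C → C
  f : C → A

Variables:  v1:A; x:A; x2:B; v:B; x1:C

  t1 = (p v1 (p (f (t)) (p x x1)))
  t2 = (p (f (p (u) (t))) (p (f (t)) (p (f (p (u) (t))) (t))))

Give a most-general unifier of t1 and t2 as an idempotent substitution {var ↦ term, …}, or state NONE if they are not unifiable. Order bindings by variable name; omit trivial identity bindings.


{v1 ↦ (f (p (u) (t))), x ↦ (f (p (u) (t))), x1 ↦ (t)}


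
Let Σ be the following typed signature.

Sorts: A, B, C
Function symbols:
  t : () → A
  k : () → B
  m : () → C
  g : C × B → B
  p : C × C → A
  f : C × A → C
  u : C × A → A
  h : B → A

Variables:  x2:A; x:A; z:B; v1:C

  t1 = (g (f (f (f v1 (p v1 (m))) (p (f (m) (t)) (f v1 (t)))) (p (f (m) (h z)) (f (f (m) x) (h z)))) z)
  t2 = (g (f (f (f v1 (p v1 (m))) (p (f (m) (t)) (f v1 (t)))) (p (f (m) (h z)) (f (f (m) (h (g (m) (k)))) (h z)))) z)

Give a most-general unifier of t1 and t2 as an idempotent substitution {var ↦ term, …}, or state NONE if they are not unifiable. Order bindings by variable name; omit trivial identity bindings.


{x ↦ (h (g (m) (k)))}


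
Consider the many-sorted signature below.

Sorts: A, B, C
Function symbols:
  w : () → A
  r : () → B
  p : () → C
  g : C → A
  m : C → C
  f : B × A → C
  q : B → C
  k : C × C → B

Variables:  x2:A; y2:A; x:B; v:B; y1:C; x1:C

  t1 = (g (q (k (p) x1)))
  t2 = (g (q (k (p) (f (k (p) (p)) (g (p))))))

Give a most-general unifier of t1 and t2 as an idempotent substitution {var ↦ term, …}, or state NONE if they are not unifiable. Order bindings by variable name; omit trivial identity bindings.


{x1 ↦ (f (k (p) (p)) (g (p)))}


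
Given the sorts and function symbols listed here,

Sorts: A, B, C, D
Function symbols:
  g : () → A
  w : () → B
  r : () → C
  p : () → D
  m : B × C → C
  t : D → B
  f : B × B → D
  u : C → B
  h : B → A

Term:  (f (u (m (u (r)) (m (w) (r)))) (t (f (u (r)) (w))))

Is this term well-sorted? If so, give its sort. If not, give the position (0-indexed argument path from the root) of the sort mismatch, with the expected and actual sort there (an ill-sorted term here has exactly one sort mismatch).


well-sorted; sort = D

        (r) : C
      (u (r)) : B
        (w) : B
        (r) : C
      (m (w) (r)) : C
    (m (u (r)) (m (w) (r))) : C
  (u (m (u (r)) (m (w) (r)))) : B
        (r) : C
      (u (r)) : B
      (w) : B
    (f (u (r)) (w)) : D
  (t (f (u (r)) (w))) : B
(f (u (m (u (r)) (m (w) (r)))) (t (f (u (r)) (w)))) : D


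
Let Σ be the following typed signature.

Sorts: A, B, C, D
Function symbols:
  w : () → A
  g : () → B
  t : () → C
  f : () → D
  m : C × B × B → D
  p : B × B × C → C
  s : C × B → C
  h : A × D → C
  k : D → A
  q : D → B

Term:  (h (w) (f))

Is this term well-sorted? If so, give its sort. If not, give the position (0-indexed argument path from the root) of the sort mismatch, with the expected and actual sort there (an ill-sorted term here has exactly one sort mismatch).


well-sorted; sort = C

  (w) : A
  (f) : D
(h (w) (f)) : C


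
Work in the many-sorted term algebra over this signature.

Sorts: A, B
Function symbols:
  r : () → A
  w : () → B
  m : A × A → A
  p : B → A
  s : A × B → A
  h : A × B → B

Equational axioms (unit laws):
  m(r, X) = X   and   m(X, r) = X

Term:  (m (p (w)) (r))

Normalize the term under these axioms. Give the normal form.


1. (m (p (w)) (r))  →  (p (w))

normal form = (p (w))


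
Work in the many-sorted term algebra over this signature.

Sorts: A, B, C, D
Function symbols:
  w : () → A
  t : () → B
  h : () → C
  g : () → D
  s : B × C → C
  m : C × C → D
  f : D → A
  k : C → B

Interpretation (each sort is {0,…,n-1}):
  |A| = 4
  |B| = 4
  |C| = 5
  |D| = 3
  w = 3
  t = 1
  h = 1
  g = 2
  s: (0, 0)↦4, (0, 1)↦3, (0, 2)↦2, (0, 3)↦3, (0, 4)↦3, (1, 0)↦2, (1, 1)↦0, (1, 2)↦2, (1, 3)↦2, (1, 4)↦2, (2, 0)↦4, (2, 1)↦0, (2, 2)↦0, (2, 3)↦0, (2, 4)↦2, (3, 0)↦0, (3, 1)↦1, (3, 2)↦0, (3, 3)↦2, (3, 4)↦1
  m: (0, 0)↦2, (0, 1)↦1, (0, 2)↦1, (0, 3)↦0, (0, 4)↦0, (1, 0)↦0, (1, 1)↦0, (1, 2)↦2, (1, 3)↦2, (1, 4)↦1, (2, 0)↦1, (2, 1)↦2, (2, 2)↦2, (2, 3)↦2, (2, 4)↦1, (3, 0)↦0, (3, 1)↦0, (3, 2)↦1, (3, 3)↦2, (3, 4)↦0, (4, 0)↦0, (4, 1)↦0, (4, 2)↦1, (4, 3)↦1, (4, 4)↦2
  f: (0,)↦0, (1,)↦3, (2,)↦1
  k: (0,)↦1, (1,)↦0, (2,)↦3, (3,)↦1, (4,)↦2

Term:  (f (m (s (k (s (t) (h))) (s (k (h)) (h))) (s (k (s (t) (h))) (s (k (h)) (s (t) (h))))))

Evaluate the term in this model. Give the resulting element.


  t = 1
  h = 1
  (s (t) (h)) = s(1, 1) = 0
  (k (s (t) (h))) = k(0,) = 1
  h = 1
  (k (h)) = k(1,) = 0
  h = 1
  (s (k (h)) (h)) = s(0, 1) = 3
  (s (k (s (t) (h))) (s (k (h)) (h))) = s(1, 3) = 2
  t = 1
  h = 1
  (s (t) (h)) = s(1, 1) = 0
  (k (s (t) (h))) = k(0,) = 1
  h = 1
  (k (h)) = k(1,) = 0
  t = 1
  h = 1
  (s (t) (h)) = s(1, 1) = 0
  (s (k (h)) (s (t) (h))) = s(0, 0) = 4
  (s (k (s (t) (h))) (s (k (h)) (s (t) (h)))) = s(1, 4) = 2
  (m (s (k (s (t) (h))) (s (k (h)) (h))) (s (k (s (t) (h))) (s (k (h)) (s (t) (h))))) = m(2, 2) = 2
  (f (m (s (k (s (t) (h))) (s (k (h)) (h))) (s (k (s (t) (h))) (s (k (h)) (s (t) (h)))))) = f(2,) = 1

value = 1
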